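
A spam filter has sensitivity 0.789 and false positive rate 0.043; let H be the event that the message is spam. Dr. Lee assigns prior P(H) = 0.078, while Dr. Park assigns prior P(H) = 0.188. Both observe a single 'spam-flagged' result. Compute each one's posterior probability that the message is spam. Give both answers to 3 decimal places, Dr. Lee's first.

P('+'|H) = 0.789, P('+'|¬H) = 0.043.
Dr. Lee: numerator 0.789·0.078 = 0.061542; evidence = 0.061542+0.043·0.922 = 0.10119; posterior = 0.608.
Dr. Park: numerator 0.789·0.188 = 0.14833; evidence = 0.14833+0.043·0.812 = 0.18325; posterior = 0.809.

Dr. Lee: 0.608; Dr. Park: 0.809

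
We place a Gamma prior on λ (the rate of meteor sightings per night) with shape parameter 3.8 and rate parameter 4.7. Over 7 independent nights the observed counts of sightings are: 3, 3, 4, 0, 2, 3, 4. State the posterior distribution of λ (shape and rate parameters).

Posterior: Gamma(shape=22.8, rate=11.7)

Total count ∑xᵢ = 19 over n = 7 nights.
Gamma is conjugate to the Poisson likelihood: posterior is Gamma(shape = 3.8+19 = 22.8, rate = 4.7+7 = 11.7).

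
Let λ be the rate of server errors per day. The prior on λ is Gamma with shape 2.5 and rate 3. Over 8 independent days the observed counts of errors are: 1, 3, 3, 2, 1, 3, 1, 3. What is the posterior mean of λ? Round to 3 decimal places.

Posterior mean ≈ 1.773

The Poisson likelihood adds the total count to the shape and the number of exposure periods to the rate. Here ∑xᵢ = 17 and n = 8, so shape 2.5→19.5 and rate 3→11.
E[λ | data] = 19.5/11 = 1.773.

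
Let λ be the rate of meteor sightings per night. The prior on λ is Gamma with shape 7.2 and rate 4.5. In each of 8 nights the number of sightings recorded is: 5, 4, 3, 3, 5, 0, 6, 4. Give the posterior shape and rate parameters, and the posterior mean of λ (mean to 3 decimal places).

Posterior: Gamma(shape=37.2, rate=12.5); mean ≈ 2.976

Total count ∑xᵢ = 30 over n = 8 nights.
Gamma is conjugate to the Poisson likelihood: posterior is Gamma(shape = 7.2+30 = 37.2, rate = 4.5+8 = 12.5).
Posterior mean = shape/rate = 37.2/12.5 = 2.976.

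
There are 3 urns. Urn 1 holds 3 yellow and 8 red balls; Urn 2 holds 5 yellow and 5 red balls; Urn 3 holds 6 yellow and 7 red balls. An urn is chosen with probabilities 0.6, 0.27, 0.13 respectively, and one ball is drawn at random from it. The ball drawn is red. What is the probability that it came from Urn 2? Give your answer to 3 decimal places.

Tabulate prior·likelihood by source: [1] prior 0.6, lik 0.7273, product 0.4364; [2] prior 0.27, lik 0.5, product 0.1350; [3] prior 0.13, lik 0.5385, product 0.07000.
Normalizing constant = 0.64136; the posterior for Urn 2 is its product over the sum, 0.1350/0.64136 = 0.210.

Posterior probability ≈ 0.210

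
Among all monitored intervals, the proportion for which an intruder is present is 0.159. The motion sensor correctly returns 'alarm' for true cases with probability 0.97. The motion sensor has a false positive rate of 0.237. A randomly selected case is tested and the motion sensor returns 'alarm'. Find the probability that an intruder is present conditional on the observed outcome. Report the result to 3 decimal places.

P(H | E) ≈ 0.436

Let H be the event that an intruder is present. P(H) = 0.159, so P(¬H) = 0.841. With E the 'alarm' result, P(E|H) = 0.97 and P(E|¬H) = 0.237.
P(E) = 0.97·0.159 + 0.237·0.841 = 0.15423 + 0.19932 = 0.35355.
By Bayes' theorem, P(H|E) = 0.15423 / 0.35355 = 0.436.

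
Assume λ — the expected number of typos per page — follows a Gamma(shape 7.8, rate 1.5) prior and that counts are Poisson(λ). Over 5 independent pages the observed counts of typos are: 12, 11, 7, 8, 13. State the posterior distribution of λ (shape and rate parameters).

Posterior: Gamma(shape=58.8, rate=6.5)

Total count ∑xᵢ = 51 over n = 5 pages.
Gamma is conjugate to the Poisson likelihood: posterior is Gamma(shape = 7.8+51 = 58.8, rate = 1.5+5 = 6.5).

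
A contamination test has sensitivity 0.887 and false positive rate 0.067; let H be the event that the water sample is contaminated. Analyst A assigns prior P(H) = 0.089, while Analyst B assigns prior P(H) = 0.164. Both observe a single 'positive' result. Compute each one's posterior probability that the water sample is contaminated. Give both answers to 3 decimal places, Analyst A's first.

Analyst A: 0.564; Analyst B: 0.722

P('+'|H) = 0.887, P('+'|¬H) = 0.067.
Analyst A: numerator 0.887·0.089 = 0.078943; evidence = 0.078943+0.067·0.911 = 0.13998; posterior = 0.564.
Analyst B: numerator 0.887·0.164 = 0.14547; evidence = 0.14547+0.067·0.836 = 0.20148; posterior = 0.722.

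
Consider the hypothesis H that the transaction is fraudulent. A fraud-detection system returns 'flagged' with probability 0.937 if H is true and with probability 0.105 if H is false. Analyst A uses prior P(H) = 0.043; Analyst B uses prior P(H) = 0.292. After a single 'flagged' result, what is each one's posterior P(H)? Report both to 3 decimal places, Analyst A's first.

Analyst A: 0.286; Analyst B: 0.786

The likelihood ratio for a 'flagged' result is 0.937/0.105 = 8.9238.
Analyst A: prior odds 0.043/0.957 = 0.044932; posterior odds 0.40097; posterior probability 0.286.
Analyst B: prior odds 0.292/0.708 = 0.41243; posterior odds 3.6804; posterior probability 0.786.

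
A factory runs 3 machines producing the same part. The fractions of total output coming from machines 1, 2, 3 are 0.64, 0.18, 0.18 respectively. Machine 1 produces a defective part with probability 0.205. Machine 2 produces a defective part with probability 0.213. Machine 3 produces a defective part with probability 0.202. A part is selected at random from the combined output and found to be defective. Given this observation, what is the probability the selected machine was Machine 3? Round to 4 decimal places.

P(defective|M1) = 0.205; P(defective|M2) = 0.213; P(defective|M3) = 0.202.
Prior × likelihood for each source: 0.64·0.205=0.1312, 0.18·0.213=0.03834, 0.18·0.202=0.03636. Summing gives P(defective) = 0.20590.
P(Machine 3 | defective) = 0.03636 / 0.20590 = 0.1766.

Posterior probability ≈ 0.1766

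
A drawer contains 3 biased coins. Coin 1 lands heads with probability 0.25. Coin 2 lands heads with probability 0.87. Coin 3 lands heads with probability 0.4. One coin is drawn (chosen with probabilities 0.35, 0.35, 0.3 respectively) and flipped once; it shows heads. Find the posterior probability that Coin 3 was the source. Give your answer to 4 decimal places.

Posterior probability ≈ 0.2344

Tabulate prior·likelihood by source: [1] prior 0.35, lik 0.25, product 0.08750; [2] prior 0.35, lik 0.87, product 0.3045; [3] prior 0.3, lik 0.4, product 0.1200.
Normalizing constant = 0.51200; the posterior for Coin 3 is its product over the sum, 0.1200/0.51200 = 0.2344.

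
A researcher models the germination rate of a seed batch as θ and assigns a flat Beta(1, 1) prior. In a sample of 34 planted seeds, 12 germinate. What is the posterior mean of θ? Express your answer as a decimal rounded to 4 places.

Observing 12 successes and 22 failures updates Beta(1, 1) by adding the success and failure counts to the two shape parameters: α = 1+12 = 13, β = 1+22 = 23.
E[θ | data] = 13/(13+23) = 0.3611.

Posterior mean ≈ 0.3611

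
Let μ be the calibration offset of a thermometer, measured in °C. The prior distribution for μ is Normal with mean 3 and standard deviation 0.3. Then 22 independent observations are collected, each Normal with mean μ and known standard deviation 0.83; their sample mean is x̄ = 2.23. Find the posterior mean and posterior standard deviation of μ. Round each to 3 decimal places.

With known σ, the Normal prior is conjugate. Weight on the data is w = (n/σ²)/(n/σ² + 1/τ₀²) = 31.9350/(31.9350+11.1111) = 0.74188.
Posterior mean = w·x̄ + (1−w)·μ₀ = 0.74188·2.23 + 0.25812·3 = 2.429. Posterior variance = 1/(31.9350+11.1111) = 0.0232309, so SD = 0.152.

Posterior mean ≈ 2.429; posterior SD ≈ 0.152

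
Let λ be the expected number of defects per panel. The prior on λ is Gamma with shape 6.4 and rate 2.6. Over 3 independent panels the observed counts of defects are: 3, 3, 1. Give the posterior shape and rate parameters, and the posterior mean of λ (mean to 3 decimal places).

Posterior: Gamma(shape=13.4, rate=5.6); mean ≈ 2.393

The Poisson likelihood adds the total count to the shape and the number of exposure periods to the rate. Here ∑xᵢ = 7 and n = 3, so shape 6.4→13.4 and rate 2.6→5.6.
Posterior mean = shape/rate = 13.4/5.6 = 2.393.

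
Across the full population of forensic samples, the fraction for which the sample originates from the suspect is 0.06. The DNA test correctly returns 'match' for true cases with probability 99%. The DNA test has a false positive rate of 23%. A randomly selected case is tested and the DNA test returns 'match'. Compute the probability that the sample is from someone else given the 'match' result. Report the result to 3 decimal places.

Let H be the event that the sample originates from the suspect. P(H) = 0.06, so P(¬H) = 0.94. With E the 'match' result, P(E|H) = 0.99 and P(E|¬H) = 0.23.
P(E) = 0.99·0.06 + 0.23·0.94 = 0.059400 + 0.21620 = 0.27560.
By Bayes' theorem, P(H|E) = 0.059400 / 0.27560 = 0.216. Hence P(¬H|E) = 1 − 0.216 = 0.784.

P(¬H | E) ≈ 0.784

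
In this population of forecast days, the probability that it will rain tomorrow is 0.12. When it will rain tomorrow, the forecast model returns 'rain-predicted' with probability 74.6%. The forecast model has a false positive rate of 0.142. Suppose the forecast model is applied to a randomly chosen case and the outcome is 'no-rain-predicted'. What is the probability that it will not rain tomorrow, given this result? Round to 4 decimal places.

P(¬H | E) ≈ 0.9612

Write H for 'it will rain tomorrow'. Prior odds H:¬H = 0.12/0.88 = 0.13636. For the 'no-rain-predicted' outcome, the likelihood ratio is 0.254/0.858 = 0.29604.
Posterior odds = 0.13636 × 0.29604 = 0.040369, so P(H|E) = 0.040369/(1+0.040369) = 0.0388. Then P(¬H|E) = 1 − 0.0388 = 0.9612.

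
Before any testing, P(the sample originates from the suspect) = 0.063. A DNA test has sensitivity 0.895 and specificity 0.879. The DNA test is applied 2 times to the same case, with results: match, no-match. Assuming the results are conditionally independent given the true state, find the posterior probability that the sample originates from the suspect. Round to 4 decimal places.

Posterior P(H) ≈ 0.0561

With H the event that the sample originates from the suspect, the joint likelihood of the observed sequence is P(data|H) = 0.895·0.105 = 0.093975 and P(data|¬H) = 0.121·0.879 = 0.10636.
Bayes: P(H|data) = 0.063·0.093975 / (0.063·0.093975 + 0.937·0.10636) = 0.0059204/0.10558 = 0.0561.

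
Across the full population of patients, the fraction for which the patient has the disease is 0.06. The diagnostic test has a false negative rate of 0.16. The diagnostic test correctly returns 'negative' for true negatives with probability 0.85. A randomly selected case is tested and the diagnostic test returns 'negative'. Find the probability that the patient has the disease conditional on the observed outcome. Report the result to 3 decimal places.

P(H | E) ≈ 0.012

Let H be the event that the patient has the disease. P(H) = 0.06, so P(¬H) = 0.94. With E the 'negative' result, P(E|H) = 0.16 and P(E|¬H) = 0.85.
P(E) = 0.16·0.06 + 0.85·0.94 = 0.0096000 + 0.79900 = 0.80860.
By Bayes' theorem, P(H|E) = 0.0096000 / 0.80860 = 0.012.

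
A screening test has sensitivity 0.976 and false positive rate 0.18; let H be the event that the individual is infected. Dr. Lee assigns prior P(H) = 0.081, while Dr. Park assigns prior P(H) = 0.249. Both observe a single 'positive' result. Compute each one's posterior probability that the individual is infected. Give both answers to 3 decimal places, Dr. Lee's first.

Dr. Lee: 0.323; Dr. Park: 0.643

The likelihood ratio for a 'positive' result is 0.976/0.18 = 5.4222.
Dr. Lee: prior odds 0.081/0.919 = 0.088139; posterior odds 0.47791; posterior probability 0.323.
Dr. Park: prior odds 0.249/0.751 = 0.33156; posterior odds 1.7978; posterior probability 0.643.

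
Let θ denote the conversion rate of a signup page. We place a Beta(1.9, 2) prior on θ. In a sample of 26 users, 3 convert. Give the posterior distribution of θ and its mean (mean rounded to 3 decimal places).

Posterior: Beta(4.9, 25); mean ≈ 0.164

The binomial likelihood is conjugate to the Beta prior: with 3 successes and 23 failures, the posterior is Beta(1.9+3, 2+23) = Beta(4.9, 25).
E[θ | data] = 4.9/(4.9+25) = 0.164.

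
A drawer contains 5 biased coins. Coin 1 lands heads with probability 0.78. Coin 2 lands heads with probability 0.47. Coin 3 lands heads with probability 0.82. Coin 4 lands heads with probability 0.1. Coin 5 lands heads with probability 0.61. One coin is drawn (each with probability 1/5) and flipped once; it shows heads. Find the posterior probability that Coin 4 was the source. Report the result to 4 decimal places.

P(heads|C1) = 0.78; P(heads|C2) = 0.47; P(heads|C3) = 0.82; P(heads|C4) = 0.1; P(heads|C5) = 0.61.
Prior × likelihood for each source: 0.2·0.78=0.1560, 0.2·0.47=0.09400, 0.2·0.82=0.1640, 0.2·0.1=0.02000, 0.2·0.61=0.1220. Summing gives P(heads) = 0.55600.
P(Coin 4 | heads) = 0.02000 / 0.55600 = 0.0360.

Posterior probability ≈ 0.0360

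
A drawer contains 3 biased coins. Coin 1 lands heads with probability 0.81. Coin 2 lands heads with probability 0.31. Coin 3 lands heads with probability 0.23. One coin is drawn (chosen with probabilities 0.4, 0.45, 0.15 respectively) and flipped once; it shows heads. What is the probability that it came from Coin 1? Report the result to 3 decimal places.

Posterior probability ≈ 0.651

P(heads|C1) = 0.81; P(heads|C2) = 0.31; P(heads|C3) = 0.23.
Prior × likelihood for each source: 0.4·0.81=0.3240, 0.45·0.31=0.1395, 0.15·0.23=0.03450. Summing gives P(heads) = 0.49800.
P(Coin 1 | heads) = 0.3240 / 0.49800 = 0.651.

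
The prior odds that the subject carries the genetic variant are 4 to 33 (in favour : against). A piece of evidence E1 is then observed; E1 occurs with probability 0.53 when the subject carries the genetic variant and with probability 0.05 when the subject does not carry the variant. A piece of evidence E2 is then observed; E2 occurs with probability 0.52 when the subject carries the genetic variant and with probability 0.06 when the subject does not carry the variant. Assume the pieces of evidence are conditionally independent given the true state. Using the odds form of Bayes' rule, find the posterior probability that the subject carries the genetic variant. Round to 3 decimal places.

Prior odds = 4/33 = 0.12121. In log-odds, ln(0.12121) = -2.1102.
Add log likelihood ratios: ln(10.600) + ln(8.6667) = 4.5203.
Posterior log-odds = 2.4101, so posterior odds = exp(2.4101) = 11.135. Converting, P(H|E) = 11.135/12.135 = 0.918.

Posterior probability ≈ 0.918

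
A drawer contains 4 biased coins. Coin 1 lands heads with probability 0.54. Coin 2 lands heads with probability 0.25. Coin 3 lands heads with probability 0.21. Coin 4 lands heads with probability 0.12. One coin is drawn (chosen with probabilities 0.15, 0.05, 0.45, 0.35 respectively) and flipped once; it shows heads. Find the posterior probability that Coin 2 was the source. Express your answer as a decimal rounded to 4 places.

Posterior probability ≈ 0.0543

Tabulate prior·likelihood by source: [1] prior 0.15, lik 0.54, product 0.08100; [2] prior 0.05, lik 0.25, product 0.01250; [3] prior 0.45, lik 0.21, product 0.09450; [4] prior 0.35, lik 0.12, product 0.04200.
Normalizing constant = 0.23000; the posterior for Coin 2 is its product over the sum, 0.01250/0.23000 = 0.0543.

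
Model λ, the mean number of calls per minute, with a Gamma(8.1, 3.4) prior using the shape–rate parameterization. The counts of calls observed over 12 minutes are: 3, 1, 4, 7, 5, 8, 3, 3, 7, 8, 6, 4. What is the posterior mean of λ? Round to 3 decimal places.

Posterior mean ≈ 4.357

The Poisson likelihood adds the total count to the shape and the number of exposure periods to the rate. Here ∑xᵢ = 59 and n = 12, so shape 8.1→67.1 and rate 3.4→15.4.
Posterior mean = shape/rate = 67.1/15.4 = 4.357.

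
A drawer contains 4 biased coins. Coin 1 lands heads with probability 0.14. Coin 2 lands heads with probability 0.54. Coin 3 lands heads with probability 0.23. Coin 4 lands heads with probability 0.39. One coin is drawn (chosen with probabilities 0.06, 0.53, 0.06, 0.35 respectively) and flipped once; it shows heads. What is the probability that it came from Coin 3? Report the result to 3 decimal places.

Posterior probability ≈ 0.031

P(heads|C1) = 0.14; P(heads|C2) = 0.54; P(heads|C3) = 0.23; P(heads|C4) = 0.39.
Prior × likelihood for each source: 0.06·0.14=0.008400, 0.53·0.54=0.2862, 0.06·0.23=0.01380, 0.35·0.39=0.1365. Summing gives P(heads) = 0.44490.
P(Coin 3 | heads) = 0.01380 / 0.44490 = 0.031.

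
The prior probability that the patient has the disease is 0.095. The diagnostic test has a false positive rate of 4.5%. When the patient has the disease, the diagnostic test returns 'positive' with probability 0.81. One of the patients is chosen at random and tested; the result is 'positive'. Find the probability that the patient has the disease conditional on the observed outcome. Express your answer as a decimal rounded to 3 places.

P(H | E) ≈ 0.654

Let H be the event that the patient has the disease. P(H) = 0.095, so P(¬H) = 0.905. With E the 'positive' result, P(E|H) = 0.81 and P(E|¬H) = 0.045.
P(E) = 0.81·0.095 + 0.045·0.905 = 0.076950 + 0.040725 = 0.11768.
By Bayes' theorem, P(H|E) = 0.076950 / 0.11768 = 0.654.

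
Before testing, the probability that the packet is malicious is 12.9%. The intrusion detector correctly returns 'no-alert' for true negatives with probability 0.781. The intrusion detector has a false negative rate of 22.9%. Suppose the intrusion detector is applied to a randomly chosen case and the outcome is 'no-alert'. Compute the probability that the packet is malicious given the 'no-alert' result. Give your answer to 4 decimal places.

Write H for 'the packet is malicious'. Prior odds H:¬H = 0.129/0.871 = 0.14811. For the 'no-alert' outcome, the likelihood ratio is 0.229/0.781 = 0.29321.
Posterior odds = 0.14811 × 0.29321 = 0.043427, so P(H|E) = 0.043427/(1+0.043427) = 0.0416.

P(H | E) ≈ 0.0416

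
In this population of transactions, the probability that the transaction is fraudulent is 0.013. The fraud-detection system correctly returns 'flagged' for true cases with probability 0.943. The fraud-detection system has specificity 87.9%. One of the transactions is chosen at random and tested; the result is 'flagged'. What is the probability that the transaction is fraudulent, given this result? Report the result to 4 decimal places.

P(H | E) ≈ 0.0931

Write H for 'the transaction is fraudulent'. Prior odds H:¬H = 0.013/0.987 = 0.013171. For the 'flagged' outcome, the likelihood ratio is 0.943/0.121 = 7.7934.
Posterior odds = 0.013171 × 7.7934 = 0.10265, so P(H|E) = 0.10265/(1+0.10265) = 0.0931.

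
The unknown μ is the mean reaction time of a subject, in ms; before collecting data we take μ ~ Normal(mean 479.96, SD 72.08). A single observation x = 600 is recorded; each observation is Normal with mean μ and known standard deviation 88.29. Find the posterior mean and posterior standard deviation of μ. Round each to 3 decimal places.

Posterior mean ≈ 527.969; posterior SD ≈ 55.836

Prior precision 1/τ₀² = 1/72.08² = 0.00019247; data precision n/σ² = 1/88.29² = 0.00012829.
Posterior precision = 0.00019247 + 0.00012829 = 0.00032076, giving posterior SD = 1/√0.00032076 = 55.836.
Posterior mean = (0.00019247·479.96 + 0.00012829·600) / 0.00032076 = 527.969.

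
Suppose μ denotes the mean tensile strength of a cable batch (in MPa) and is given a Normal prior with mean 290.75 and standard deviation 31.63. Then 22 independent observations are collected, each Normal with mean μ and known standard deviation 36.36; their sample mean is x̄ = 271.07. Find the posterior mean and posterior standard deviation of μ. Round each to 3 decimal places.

Posterior mean ≈ 272.185; posterior SD ≈ 7.529

With known σ, the Normal prior is conjugate. Weight on the data is w = (n/σ²)/(n/σ² + 1/τ₀²) = 0.0166408/(0.0166408+0.00099954) = 0.94334.
Posterior mean = w·x̄ + (1−w)·μ₀ = 0.94334·271.07 + 0.056662·290.75 = 272.185. Posterior variance = 1/(0.0166408+0.00099954) = 56.6881, so SD = 7.529.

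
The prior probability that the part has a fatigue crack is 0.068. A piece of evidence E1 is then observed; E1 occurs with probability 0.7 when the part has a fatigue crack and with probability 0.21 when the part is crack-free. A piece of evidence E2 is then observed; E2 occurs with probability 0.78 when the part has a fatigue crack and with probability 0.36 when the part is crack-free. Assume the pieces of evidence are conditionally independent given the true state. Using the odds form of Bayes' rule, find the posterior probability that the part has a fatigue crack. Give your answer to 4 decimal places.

Prior odds = 0.068/(1−0.068) = 0.072961. In log-odds, ln(0.072961) = -2.6178.
Add log likelihood ratios: ln(3.3333) + ln(2.1667) = 1.9772.
Posterior log-odds = -0.64066, so posterior odds = exp(-0.64066) = 0.52694. Converting, P(H|E) = 0.52694/1.5269 = 0.3451.

Posterior probability ≈ 0.3451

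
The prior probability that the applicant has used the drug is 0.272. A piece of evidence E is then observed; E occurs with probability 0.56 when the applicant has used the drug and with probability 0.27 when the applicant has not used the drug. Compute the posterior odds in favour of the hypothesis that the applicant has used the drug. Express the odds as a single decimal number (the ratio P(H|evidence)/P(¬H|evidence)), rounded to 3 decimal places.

Prior odds = 0.272/(1−0.272) = 0.37363. In log-odds, ln(0.37363) = -0.98450.
Add log likelihood ratio: ln(2.0741) = 0.72951.
Posterior log-odds = -0.25498, so posterior odds = exp(-0.25498) = 0.77493.

Posterior odds ≈ 0.775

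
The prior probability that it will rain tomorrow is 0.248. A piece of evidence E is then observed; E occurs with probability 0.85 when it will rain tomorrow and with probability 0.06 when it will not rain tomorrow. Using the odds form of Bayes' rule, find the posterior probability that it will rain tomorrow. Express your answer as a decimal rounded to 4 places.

Posterior probability ≈ 0.8237

Prior odds = 0.248/(1−0.248) = 0.32979.
Likelihood ratio for E = 0.85/0.06 = 14.167.
Posterior odds = prior odds × LR = 4.6720.
Posterior probability = odds/(1+odds) = 4.6720/5.6720 = 0.8237.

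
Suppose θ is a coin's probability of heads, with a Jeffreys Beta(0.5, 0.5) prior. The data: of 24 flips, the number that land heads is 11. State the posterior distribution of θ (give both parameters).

Observing 11 successes and 13 failures updates Beta(0.5, 0.5) by adding the success and failure counts to the two shape parameters: α = 0.5+11 = 11.5, β = 0.5+13 = 13.5.

Posterior: Beta(11.5, 13.5)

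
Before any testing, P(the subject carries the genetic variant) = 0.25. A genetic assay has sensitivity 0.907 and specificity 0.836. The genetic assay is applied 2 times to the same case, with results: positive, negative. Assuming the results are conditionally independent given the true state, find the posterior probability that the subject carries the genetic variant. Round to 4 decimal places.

With H the event that the subject carries the genetic variant, the joint likelihood of the observed sequence is P(data|H) = 0.907·0.093 = 0.084351 and P(data|¬H) = 0.164·0.836 = 0.13710.
Bayes: P(H|data) = 0.25·0.084351 / (0.25·0.084351 + 0.75·0.13710) = 0.021088/0.12392 = 0.1702.

Posterior P(H) ≈ 0.1702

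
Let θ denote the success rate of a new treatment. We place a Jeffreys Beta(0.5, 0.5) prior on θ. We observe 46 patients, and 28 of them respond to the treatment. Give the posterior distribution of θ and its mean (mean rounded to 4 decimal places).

Posterior: Beta(28.5, 18.5); mean ≈ 0.6064

The binomial likelihood is conjugate to the Beta prior: with 28 successes and 18 failures, the posterior is Beta(0.5+28, 0.5+18) = Beta(28.5, 18.5).
E[θ | data] = 28.5/(28.5+18.5) = 0.6064.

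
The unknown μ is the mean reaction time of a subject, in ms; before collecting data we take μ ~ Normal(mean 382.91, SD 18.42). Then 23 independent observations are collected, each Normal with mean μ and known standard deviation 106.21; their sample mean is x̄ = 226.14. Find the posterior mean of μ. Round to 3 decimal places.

With known σ, the Normal prior is conjugate. Weight on the data is w = (n/σ²)/(n/σ² + 1/τ₀²) = 0.00203891/(0.00203891+0.00294728) = 0.40891.
Posterior mean = w·x̄ + (1−w)·μ₀ = 0.40891·226.14 + 0.59109·382.91 = 318.805.

Posterior mean ≈ 318.805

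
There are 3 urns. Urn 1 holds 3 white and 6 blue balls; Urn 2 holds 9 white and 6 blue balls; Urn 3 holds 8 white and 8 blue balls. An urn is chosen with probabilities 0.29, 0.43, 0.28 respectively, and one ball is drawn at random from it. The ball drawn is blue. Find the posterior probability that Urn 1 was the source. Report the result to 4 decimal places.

Posterior probability ≈ 0.3826

P(blue|Urn 1) = 0.6667; P(blue|Urn 2) = 0.4; P(blue|Urn 3) = 0.5.
Prior × likelihood for each source: 0.29·0.6667=0.1933, 0.43·0.4=0.1720, 0.28·0.5=0.1400. Summing gives P(blue) = 0.50533.
P(Urn 1 | blue) = 0.1933 / 0.50533 = 0.3826.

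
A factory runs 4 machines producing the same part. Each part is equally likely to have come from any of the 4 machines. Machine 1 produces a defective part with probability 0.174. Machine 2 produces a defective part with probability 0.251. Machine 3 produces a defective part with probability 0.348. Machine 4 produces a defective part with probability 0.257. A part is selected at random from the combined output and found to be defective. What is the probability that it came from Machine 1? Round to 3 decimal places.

Posterior probability ≈ 0.169

Tabulate prior·likelihood by source: [1] prior 0.25, lik 0.174, product 0.04350; [2] prior 0.25, lik 0.251, product 0.06275; [3] prior 0.25, lik 0.348, product 0.08700; [4] prior 0.25, lik 0.257, product 0.06425.
Normalizing constant = 0.25750; the posterior for Machine 1 is its product over the sum, 0.04350/0.25750 = 0.169.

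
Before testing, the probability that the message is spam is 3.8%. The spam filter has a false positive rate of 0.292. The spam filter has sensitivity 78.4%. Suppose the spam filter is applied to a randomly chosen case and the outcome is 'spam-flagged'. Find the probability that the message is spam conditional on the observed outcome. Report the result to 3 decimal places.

P(H | E) ≈ 0.096

Write H for 'the message is spam'. Prior odds H:¬H = 0.038/0.962 = 0.039501. For the 'spam-flagged' outcome, the likelihood ratio is 0.784/0.292 = 2.6849.
Posterior odds = 0.039501 × 2.6849 = 0.10606, so P(H|E) = 0.10606/(1+0.10606) = 0.096.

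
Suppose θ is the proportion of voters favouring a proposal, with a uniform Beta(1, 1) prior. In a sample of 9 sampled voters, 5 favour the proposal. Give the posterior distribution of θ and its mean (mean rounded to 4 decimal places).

The binomial likelihood is conjugate to the Beta prior: with 5 successes and 4 failures, the posterior is Beta(1+5, 1+4) = Beta(6, 5).
Posterior mean = α/(α+β) = 6/11 = 0.5455.

Posterior: Beta(6, 5); mean ≈ 0.5455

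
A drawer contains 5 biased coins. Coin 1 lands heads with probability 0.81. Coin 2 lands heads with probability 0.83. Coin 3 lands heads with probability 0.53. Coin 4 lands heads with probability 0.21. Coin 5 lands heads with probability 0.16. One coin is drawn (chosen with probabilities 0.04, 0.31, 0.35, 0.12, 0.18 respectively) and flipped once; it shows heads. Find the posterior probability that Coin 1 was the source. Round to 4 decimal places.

Posterior probability ≈ 0.0612

Tabulate prior·likelihood by source: [1] prior 0.04, lik 0.81, product 0.03240; [2] prior 0.31, lik 0.83, product 0.2573; [3] prior 0.35, lik 0.53, product 0.1855; [4] prior 0.12, lik 0.21, product 0.02520; [5] prior 0.18, lik 0.16, product 0.02880.
Normalizing constant = 0.52920; the posterior for Coin 1 is its product over the sum, 0.03240/0.52920 = 0.0612.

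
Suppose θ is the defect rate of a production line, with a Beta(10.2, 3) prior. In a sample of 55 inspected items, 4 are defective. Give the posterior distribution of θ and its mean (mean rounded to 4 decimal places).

Observing 4 successes and 51 failures updates Beta(10.2, 3) by adding the success and failure counts to the two shape parameters: α = 10.2+4 = 14.2, β = 3+51 = 54.
Posterior mean = α/(α+β) = 14.2/68.2 = 0.2082.

Posterior: Beta(14.2, 54); mean ≈ 0.2082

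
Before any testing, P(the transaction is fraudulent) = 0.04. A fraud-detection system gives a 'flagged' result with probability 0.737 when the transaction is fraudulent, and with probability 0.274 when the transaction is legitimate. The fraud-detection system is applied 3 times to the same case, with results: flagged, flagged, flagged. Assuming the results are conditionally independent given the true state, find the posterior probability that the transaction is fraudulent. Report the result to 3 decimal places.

With H the event that the transaction is fraudulent, the joint likelihood of the observed sequence is P(data|H) = 0.737·0.737·0.737 = 0.40032 and P(data|¬H) = 0.274·0.274·0.274 = 0.020571.
Bayes: P(H|data) = 0.04·0.40032 / (0.04·0.40032 + 0.96·0.020571) = 0.016013/0.035761 = 0.4478.

Posterior P(H) ≈ 0.448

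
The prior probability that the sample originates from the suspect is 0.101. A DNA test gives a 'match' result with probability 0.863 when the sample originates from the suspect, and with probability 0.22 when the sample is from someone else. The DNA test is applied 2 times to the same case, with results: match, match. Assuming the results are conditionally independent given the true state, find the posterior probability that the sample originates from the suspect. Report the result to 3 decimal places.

Posterior P(H) ≈ 0.634

Let H be the event that the sample originates from the suspect; start with P(H) = 0.101. P('match'|H) = 0.863, P('match'|¬H) = 0.22.
Update on result 1 ('match'): P(H) ← 0.863·0.1010 / (0.863·0.1010 + 0.22·0.8990) = 0.087163/0.28494 = 0.3059.
Update on result 2 ('match'): P(H) ← 0.863·0.3059 / (0.863·0.3059 + 0.22·0.6941) = 0.26399/0.41669 = 0.6335.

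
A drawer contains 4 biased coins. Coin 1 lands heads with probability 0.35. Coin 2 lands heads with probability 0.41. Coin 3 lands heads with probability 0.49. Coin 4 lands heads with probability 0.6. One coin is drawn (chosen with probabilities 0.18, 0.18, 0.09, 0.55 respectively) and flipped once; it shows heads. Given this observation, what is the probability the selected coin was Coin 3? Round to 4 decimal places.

Posterior probability ≈ 0.0863

Tabulate prior·likelihood by source: [1] prior 0.18, lik 0.35, product 0.06300; [2] prior 0.18, lik 0.41, product 0.07380; [3] prior 0.09, lik 0.49, product 0.04410; [4] prior 0.55, lik 0.6, product 0.3300.
Normalizing constant = 0.51090; the posterior for Coin 3 is its product over the sum, 0.04410/0.51090 = 0.0863.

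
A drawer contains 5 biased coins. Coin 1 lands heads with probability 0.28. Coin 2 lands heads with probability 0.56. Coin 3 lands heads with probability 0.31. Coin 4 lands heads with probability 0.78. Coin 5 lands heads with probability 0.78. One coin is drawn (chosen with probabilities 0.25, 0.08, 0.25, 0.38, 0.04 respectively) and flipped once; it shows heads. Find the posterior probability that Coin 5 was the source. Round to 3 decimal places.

Tabulate prior·likelihood by source: [1] prior 0.25, lik 0.28, product 0.07000; [2] prior 0.08, lik 0.56, product 0.04480; [3] prior 0.25, lik 0.31, product 0.07750; [4] prior 0.38, lik 0.78, product 0.2964; [5] prior 0.04, lik 0.78, product 0.03120.
Normalizing constant = 0.51990; the posterior for Coin 5 is its product over the sum, 0.03120/0.51990 = 0.060.

Posterior probability ≈ 0.060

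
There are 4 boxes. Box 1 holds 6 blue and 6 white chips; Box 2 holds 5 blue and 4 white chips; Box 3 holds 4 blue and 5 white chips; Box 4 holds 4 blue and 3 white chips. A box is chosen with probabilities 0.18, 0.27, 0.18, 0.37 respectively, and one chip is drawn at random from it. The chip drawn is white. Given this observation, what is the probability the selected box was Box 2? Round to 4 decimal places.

Posterior probability ≈ 0.2561

Tabulate prior·likelihood by source: [1] prior 0.18, lik 0.5, product 0.09000; [2] prior 0.27, lik 0.4444, product 0.1200; [3] prior 0.18, lik 0.5556, product 0.1000; [4] prior 0.37, lik 0.4286, product 0.1586.
Normalizing constant = 0.46857; the posterior for Box 2 is its product over the sum, 0.1200/0.46857 = 0.2561.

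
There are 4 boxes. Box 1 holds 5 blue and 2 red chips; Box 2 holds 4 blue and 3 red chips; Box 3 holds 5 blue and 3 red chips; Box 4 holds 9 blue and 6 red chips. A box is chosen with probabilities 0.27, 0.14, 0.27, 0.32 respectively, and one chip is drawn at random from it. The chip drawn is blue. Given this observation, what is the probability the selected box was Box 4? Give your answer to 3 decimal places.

P(blue|Box 1) = 0.7143; P(blue|Box 2) = 0.5714; P(blue|Box 3) = 0.625; P(blue|Box 4) = 0.6.
Prior × likelihood for each source: 0.27·0.7143=0.1929, 0.14·0.5714=0.08000, 0.27·0.625=0.1688, 0.32·0.6=0.1920. Summing gives P(blue) = 0.63361.
P(Box 4 | blue) = 0.1920 / 0.63361 = 0.303.

Posterior probability ≈ 0.303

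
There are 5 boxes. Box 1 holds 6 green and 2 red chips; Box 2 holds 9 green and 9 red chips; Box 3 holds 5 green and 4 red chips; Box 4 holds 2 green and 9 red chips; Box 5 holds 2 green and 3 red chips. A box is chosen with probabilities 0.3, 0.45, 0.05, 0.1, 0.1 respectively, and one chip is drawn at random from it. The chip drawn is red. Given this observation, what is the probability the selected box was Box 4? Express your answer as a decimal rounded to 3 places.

Posterior probability ≈ 0.176

P(red|Box 1) = 0.25; P(red|Box 2) = 0.5; P(red|Box 3) = 0.4444; P(red|Box 4) = 0.8182; P(red|Box 5) = 0.6.
Prior × likelihood for each source: 0.3·0.25=0.07500, 0.45·0.5=0.2250, 0.05·0.4444=0.02222, 0.1·0.8182=0.08182, 0.1·0.6=0.06000. Summing gives P(red) = 0.46404.
P(Box 4 | red) = 0.08182 / 0.46404 = 0.176.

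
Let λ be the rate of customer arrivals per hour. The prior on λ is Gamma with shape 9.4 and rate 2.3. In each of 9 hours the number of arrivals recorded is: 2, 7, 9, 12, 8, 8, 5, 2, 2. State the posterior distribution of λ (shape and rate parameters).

The Poisson likelihood adds the total count to the shape and the number of exposure periods to the rate. Here ∑xᵢ = 55 and n = 9, so shape 9.4→64.4 and rate 2.3→11.3.

Posterior: Gamma(shape=64.4, rate=11.3)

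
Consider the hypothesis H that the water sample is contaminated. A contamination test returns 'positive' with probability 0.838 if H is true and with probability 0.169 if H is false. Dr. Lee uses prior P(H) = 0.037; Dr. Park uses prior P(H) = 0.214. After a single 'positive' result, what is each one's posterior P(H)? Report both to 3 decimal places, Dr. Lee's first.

Dr. Lee: 0.160; Dr. Park: 0.574

The likelihood ratio for a 'positive' result is 0.838/0.169 = 4.9586.
Dr. Lee: prior odds 0.037/0.963 = 0.038422; posterior odds 0.19052; posterior probability 0.160.
Dr. Park: prior odds 0.214/0.786 = 0.27226; posterior odds 1.3500; posterior probability 0.574.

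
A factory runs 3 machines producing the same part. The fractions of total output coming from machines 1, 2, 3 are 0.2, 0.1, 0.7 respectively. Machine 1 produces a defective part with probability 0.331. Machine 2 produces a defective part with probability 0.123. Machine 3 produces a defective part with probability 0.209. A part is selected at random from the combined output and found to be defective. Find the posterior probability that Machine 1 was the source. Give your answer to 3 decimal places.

Posterior probability ≈ 0.294

P(defective|M1) = 0.331; P(defective|M2) = 0.123; P(defective|M3) = 0.209.
Prior × likelihood for each source: 0.2·0.331=0.06620, 0.1·0.123=0.01230, 0.7·0.209=0.1463. Summing gives P(defective) = 0.22480.
P(Machine 1 | defective) = 0.06620 / 0.22480 = 0.294.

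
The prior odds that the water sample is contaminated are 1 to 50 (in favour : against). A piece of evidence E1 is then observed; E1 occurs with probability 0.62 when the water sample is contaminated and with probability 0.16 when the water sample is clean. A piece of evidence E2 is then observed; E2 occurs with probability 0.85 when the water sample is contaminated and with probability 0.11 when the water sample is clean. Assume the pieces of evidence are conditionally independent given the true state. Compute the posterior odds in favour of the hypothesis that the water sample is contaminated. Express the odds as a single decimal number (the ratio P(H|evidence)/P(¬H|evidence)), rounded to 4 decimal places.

Posterior odds ≈ 0.5989

Prior odds = 1/50 = 0.020000. In log-odds, ln(0.020000) = -3.9120.
Add log likelihood ratios: ln(3.8750) + ln(7.7273) = 3.3993.
Posterior log-odds = -0.51272, so posterior odds = exp(-0.51272) = 0.59886.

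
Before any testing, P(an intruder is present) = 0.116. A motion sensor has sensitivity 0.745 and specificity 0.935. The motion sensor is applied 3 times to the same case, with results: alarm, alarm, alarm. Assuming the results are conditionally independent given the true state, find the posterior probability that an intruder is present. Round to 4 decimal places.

Posterior P(H) ≈ 0.9950

With H the event that an intruder is present, the joint likelihood of the observed sequence is P(data|H) = 0.745·0.745·0.745 = 0.41349 and P(data|¬H) = 0.065·0.065·0.065 = 0.00027463.
Bayes: P(H|data) = 0.116·0.41349 / (0.116·0.41349 + 0.884·0.00027463) = 0.047965/0.048208 = 0.9950.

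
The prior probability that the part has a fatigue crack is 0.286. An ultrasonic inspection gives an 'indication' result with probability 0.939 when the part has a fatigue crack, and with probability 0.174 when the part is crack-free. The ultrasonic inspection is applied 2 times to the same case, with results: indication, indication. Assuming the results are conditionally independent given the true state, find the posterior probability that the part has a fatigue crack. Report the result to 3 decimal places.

Let H be the event that the part has a fatigue crack; start with P(H) = 0.286. P('indication'|H) = 0.939, P('indication'|¬H) = 0.174.
Update on result 1 ('indication'): P(H) ← 0.939·0.2860 / (0.939·0.2860 + 0.174·0.7140) = 0.26855/0.39279 = 0.6837.
Update on result 2 ('indication'): P(H) ← 0.939·0.6837 / (0.939·0.6837 + 0.174·0.3163) = 0.64200/0.69704 = 0.9210.

Posterior P(H) ≈ 0.921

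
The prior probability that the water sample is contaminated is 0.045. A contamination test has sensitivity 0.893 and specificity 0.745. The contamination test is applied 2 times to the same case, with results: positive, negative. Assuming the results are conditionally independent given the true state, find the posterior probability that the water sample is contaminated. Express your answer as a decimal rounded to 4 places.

Posterior P(H) ≈ 0.0232

With H the event that the water sample is contaminated, the joint likelihood of the observed sequence is P(data|H) = 0.893·0.107 = 0.095551 and P(data|¬H) = 0.255·0.745 = 0.18998.
Bayes: P(H|data) = 0.045·0.095551 / (0.045·0.095551 + 0.955·0.18998) = 0.0042998/0.18573 = 0.0232.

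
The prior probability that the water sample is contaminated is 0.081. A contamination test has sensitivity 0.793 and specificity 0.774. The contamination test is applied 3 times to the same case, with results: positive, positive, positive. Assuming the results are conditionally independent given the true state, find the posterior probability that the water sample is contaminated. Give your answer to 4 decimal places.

Posterior P(H) ≈ 0.7920

Let H be the event that the water sample is contaminated; start with P(H) = 0.081. P('positive'|H) = 0.793, P('positive'|¬H) = 0.226.
Update on result 1 ('positive'): P(H) ← 0.793·0.0810 / (0.793·0.0810 + 0.226·0.9190) = 0.064233/0.27193 = 0.2362.
Update on result 2 ('positive'): P(H) ← 0.793·0.2362 / (0.793·0.2362 + 0.226·0.7638) = 0.18732/0.35993 = 0.5204.
Update on result 3 ('positive'): P(H) ← 0.793·0.5204 / (0.793·0.5204 + 0.226·0.4796) = 0.41270/0.52108 = 0.7920.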